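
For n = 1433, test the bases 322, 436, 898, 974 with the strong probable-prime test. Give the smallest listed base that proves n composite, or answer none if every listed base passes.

none

n − 1 = 1432 = 2^3 · 179, so s = 3 and d = 179.
Base 322: x_0 = 322^179 mod 1433 = 542. x_0 is neither 1 nor 1432, so continue squaring. x_1 = 542^2 mod 1433 = 1432. x_1 ≡ −1, so 322 is not a witness.
Base 436: x_0 = 436^179 mod 1433 = 1. x_0 = 1, so 436 is not a witness.
Base 898: x_0 = 898^179 mod 1433 = 342. x_0 is neither 1 nor 1432, so continue squaring. x_1 = 342^2 mod 1433 = 891. x_2 = 891^2 mod 1433 = 1432. x_2 ≡ −1, so 898 is not a witness.
Base 974: x_0 = 974^179 mod 1433 = 1. x_0 = 1, so 974 is not a witness.
No listed base is a witness for 1433.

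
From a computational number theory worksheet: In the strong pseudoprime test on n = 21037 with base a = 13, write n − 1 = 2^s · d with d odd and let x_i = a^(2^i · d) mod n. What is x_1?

n − 1 = 21036 = 2^2 · 5259, so s = 2 and d = 5259.
Repeated squaring mod 21037: 13^1 ≡ 13, 13^2 ≡ 169, 13^4 ≡ 7524, 13^8 ≡ 9, 13^16 ≡ 81, 13^32 ≡ 6561, 13^64 ≡ 5019, 13^128 ≡ 9072, 13^256 ≡ 4440, 13^512 ≡ 1931, 13^1024 ≡ 5212, 13^2048 ≡ 6177, 13^4096 ≡ 15248.
5259 = 4096 + 1024 + 128 + 8 + 2 + 1, so 13^5259 ≡ 15248·5212·9072·9·169·13 ≡ 9158 (mod 21037).
x_0 = 9158.
x_1 = 9158^2 mod 21037 = 15482.

15482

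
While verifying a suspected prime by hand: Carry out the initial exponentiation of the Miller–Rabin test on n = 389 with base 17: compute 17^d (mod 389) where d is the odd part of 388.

1

n − 1 = 388 = 2^2 · 97, so s = 2 and d = 97.
17^97 mod 389 = 1.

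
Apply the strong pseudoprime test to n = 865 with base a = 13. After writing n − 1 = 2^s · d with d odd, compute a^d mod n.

n − 1 = 864 = 2^5 · 27, so s = 5 and d = 27.
Repeated squaring mod 865: 13^1 ≡ 13, 13^2 ≡ 169, 13^4 ≡ 16, 13^8 ≡ 256, 13^16 ≡ 661.
27 = 16 + 8 + 2 + 1, so 13^27 ≡ 661·256·169·13 ≡ 67 (mod 865).

67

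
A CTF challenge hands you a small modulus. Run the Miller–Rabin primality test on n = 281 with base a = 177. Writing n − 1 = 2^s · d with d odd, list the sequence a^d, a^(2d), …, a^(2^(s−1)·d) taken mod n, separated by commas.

n − 1 = 280 = 2^3 · 35, so s = 3 and d = 35.
x_0 = 177^35 mod 281 = 60.
x_1 = 60^2 mod 281 = 228.
x_2 = 228^2 mod 281 = 280.

60, 228, 280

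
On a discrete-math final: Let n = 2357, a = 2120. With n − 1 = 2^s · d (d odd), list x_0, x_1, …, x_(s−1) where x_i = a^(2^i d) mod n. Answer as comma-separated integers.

1, 1

n − 1 = 2356 = 2^2 · 589, so s = 2 and d = 589.
x_0 = 2120^589 mod 2357 = 1.
x_1 = 1^2 mod 2357 = 1.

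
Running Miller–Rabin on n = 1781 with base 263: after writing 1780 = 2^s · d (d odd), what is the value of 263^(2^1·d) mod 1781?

n − 1 = 1780 = 2^2 · 445, so s = 2 and d = 445.
x_0 = 263^445 mod 1781 = 783.
x_1 = 783^2 mod 1781 = 425.

425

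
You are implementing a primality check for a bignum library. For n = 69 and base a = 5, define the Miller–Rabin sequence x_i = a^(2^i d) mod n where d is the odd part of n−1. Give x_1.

64

n − 1 = 68 = 2^2 · 17, so s = 2 and d = 17.
x_0 = 5^17 mod 69 = 38.
x_1 = 38^2 mod 69 = 64.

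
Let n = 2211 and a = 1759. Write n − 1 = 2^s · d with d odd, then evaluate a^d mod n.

n − 1 = 2210 = 2^1 · 1105, so s = 1 and d = 1105.
1759^1105 mod 2211 = 802.

802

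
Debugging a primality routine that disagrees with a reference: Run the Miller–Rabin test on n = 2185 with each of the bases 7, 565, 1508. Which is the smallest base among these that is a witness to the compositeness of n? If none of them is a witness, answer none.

7

n − 1 = 2184 = 2^3 · 273, so s = 3 and d = 273.
Base 7: x_0 = 7^273 mod 2185 = 1027. x_0 is neither 1 nor 2184, so continue squaring. x_1 = 1027^2 mod 2185 = 1559. x_2 = 1559^2 mod 2185 = 761. Reached i = s−1 = 2 without hitting −1: 7 is a Miller–Rabin witness and 2185 is composite.
Base 565: x_0 = 565^273 mod 2185 = 1015. x_0 is neither 1 nor 2184, so continue squaring. x_1 = 1015^2 mod 2185 = 1090. x_2 = 1090^2 mod 2185 = 1645. Reached i = s−1 = 2 without hitting −1: 565 is a Miller–Rabin witness and 2185 is composite.
Base 1508: x_0 = 1508^273 mod 2185 = 1958. x_0 is neither 1 nor 2184, so continue squaring. x_1 = 1958^2 mod 2185 = 1274. x_2 = 1274^2 mod 2185 = 1806. Reached i = s−1 = 2 without hitting −1: 1508 is a Miller–Rabin witness and 2185 is composite.
The smallest witness among the given bases is 7.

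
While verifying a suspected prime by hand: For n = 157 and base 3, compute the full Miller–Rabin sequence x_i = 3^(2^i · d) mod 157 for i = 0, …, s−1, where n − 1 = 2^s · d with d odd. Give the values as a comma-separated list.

n − 1 = 156 = 2^2 · 39, so s = 2 and d = 39.
x_0 = 3^39 mod 157 = 156.
x_1 = 156^2 mod 157 = 1.

156, 1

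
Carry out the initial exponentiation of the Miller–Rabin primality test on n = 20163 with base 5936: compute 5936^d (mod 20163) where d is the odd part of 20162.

n − 1 = 20162 = 2^1 · 10081, so s = 1 and d = 10081.
5936^10081 mod 20163 = 20093.

20093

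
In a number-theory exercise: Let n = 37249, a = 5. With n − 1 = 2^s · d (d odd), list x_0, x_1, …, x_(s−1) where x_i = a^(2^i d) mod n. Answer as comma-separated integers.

n − 1 = 37248 = 2^7 · 291, so s = 7 and d = 291.
x_0 = 5^291 mod 37249 = 9139.
x_1 = 9139^2 mod 37249 = 9063.
x_2 = 9063^2 mod 37249 = 3924.
x_3 = 3924^2 mod 37249 = 13939.
x_4 = 13939^2 mod 37249 = 4937.
x_5 = 4937^2 mod 37249 = 13123.
x_6 = 13123^2 mod 37249 = 11002.

9139, 9063, 3924, 13939, 4937, 13123, 11002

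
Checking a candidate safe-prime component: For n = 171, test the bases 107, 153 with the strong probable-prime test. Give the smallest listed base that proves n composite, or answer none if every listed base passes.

n − 1 = 170 = 2^1 · 85, so s = 1 and d = 85.
Base 107: x_0 = 107^85 mod 171 = 107. x_0 ∉ {1, 170} and s = 1, so 107 is a Miller–Rabin witness and 171 is composite.
Base 153: x_0 = 153^85 mod 171 = 153. x_0 ∉ {1, 170} and s = 1, so 153 is a Miller–Rabin witness and 171 is composite.
The smallest witness among the given bases is 107.

107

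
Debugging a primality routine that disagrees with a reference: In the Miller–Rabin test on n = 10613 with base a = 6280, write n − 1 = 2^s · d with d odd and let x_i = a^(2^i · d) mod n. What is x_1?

n − 1 = 10612 = 2^2 · 2653, so s = 2 and d = 2653.
x_0 = 6280^2653 mod 10613 = 5358.
x_1 = 5358^2 mod 10613 = 10612.

10612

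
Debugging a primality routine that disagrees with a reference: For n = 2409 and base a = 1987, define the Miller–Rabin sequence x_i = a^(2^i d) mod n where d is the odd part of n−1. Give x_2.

n − 1 = 2408 = 2^3 · 301, so s = 3 and d = 301.
x_0 = 1987^301 mod 2409 = 931.
x_1 = 931^2 mod 2409 = 1930.
x_2 = 1930^2 mod 2409 = 586.

586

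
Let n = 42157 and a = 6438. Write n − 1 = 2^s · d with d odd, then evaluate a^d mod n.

n − 1 = 42156 = 2^2 · 10539, so s = 2 and d = 10539.
Repeated squaring mod 42157: 6438^1 ≡ 6438, 6438^2 ≡ 7513, 6438^4 ≡ 39103, 6438^8 ≡ 10219, 6438^16 ≡ 5072, 6438^32 ≡ 9414, 6438^64 ≡ 9382, 6438^128 ≡ 40265, 6438^256 ≡ 38476, 6438^512 ≡ 17364, 6438^1024 ≡ 1632, 6438^2048 ≡ 7533, 6438^4096 ≡ 2767, 6438^8192 ≡ 25872.
10539 = 8192 + 2048 + 256 + 32 + 8 + 2 + 1, so 6438^10539 ≡ 25872·7533·38476·9414·10219·7513·6438 ≡ 1 (mod 42157).

1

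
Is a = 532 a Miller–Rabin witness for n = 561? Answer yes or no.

yes

n − 1 = 560 = 2^4 · 35, so s = 4 and d = 35.
By repeated squaring, 532^35 ≡ 397 (mod 561).
x_0 = 532^35 mod 561 = 397.
x_0 is neither 1 nor 560, so continue squaring.
x_1 = 397^2 mod 561 = 529.
x_2 = 529^2 mod 561 = 463.
x_3 = 463^2 mod 561 = 67.
Reached i = s−1 = 3 without hitting −1: 532 is a Miller–Rabin witness and 561 is composite.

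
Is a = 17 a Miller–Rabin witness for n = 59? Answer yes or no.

n − 1 = 58 = 2^1 · 29, so s = 1 and d = 29.
By repeated squaring, 17^29 ≡ 1 (mod 59).
x_0 = 17^29 mod 59 = 1.
x_0 = 1, so 17 is not a witness.

no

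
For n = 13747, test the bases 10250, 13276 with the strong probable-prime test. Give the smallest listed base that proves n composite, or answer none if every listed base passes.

13276

n − 1 = 13746 = 2^1 · 6873, so s = 1 and d = 6873.
Base 10250: x_0 = 10250^6873 mod 13747 = 13746. x_0 = 13746 ≡ −1, so 10250 is not a witness.
Base 13276: x_0 = 13276^6873 mod 13747 = 10031. x_0 ∉ {1, 13746} and s = 1, so 13276 is a Miller–Rabin witness and 13747 is composite.
The smallest witness among the given bases is 13276.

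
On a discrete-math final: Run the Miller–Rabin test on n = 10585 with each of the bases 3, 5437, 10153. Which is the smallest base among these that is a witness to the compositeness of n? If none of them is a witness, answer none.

n − 1 = 10584 = 2^3 · 1323, so s = 3 and d = 1323.
Base 3: x_0 = 3^1323 mod 10585 = 8422. x_0 is neither 1 nor 10584, so continue squaring. x_1 = 8422^2 mod 10585 = 10584. x_1 ≡ −1, so 3 is not a witness.
Base 5437: x_0 = 5437^1323 mod 10585 = 1433. x_0 is neither 1 nor 10584, so continue squaring. x_1 = 1433^2 mod 10585 = 10584. x_1 ≡ −1, so 5437 is not a witness.
Base 10153: x_0 = 10153^1323 mod 10585 = 8422. x_0 is neither 1 nor 10584, so continue squaring. x_1 = 8422^2 mod 10585 = 10584. x_1 ≡ −1, so 10153 is not a witness.
No listed base is a witness for 10585.

none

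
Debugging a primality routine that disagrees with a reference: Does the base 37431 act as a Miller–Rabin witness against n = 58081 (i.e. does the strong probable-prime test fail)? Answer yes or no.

n − 1 = 58080 = 2^5 · 1815, so s = 5 and d = 1815.
Repeated squaring mod 58081: 37431^1 ≡ 37431, 37431^2 ≡ 49879, 37431^4 ≡ 15006, 37431^8 ≡ 58080, 37431^16 ≡ 1, 37431^32 ≡ 1, 37431^64 ≡ 1, 37431^128 ≡ 1, 37431^256 ≡ 1, 37431^512 ≡ 1, 37431^1024 ≡ 1.
1815 = 1024 + 512 + 256 + 16 + 4 + 2 + 1, so 37431^1815 ≡ 1·1·1·1·15006·49879·37431 ≡ 23989 (mod 58081).
x_0 = 37431^1815 mod 58081 = 23989.
x_0 is neither 1 nor 58080, so continue squaring.
x_1 = 23989^2 mod 58081 = 5573.
x_2 = 5573^2 mod 58081 = 43075.
x_3 = 43075^2 mod 58081 = 58080.
x_3 ≡ −1, so 37431 is not a witness.

no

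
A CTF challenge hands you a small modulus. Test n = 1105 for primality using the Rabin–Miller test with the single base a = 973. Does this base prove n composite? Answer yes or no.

no

n − 1 = 1104 = 2^4 · 69, so s = 4 and d = 69.
Repeated squaring mod 1105: 973^1 ≡ 973, 973^2 ≡ 849, 973^4 ≡ 341, 973^8 ≡ 256, 973^16 ≡ 341, 973^32 ≡ 256, 973^64 ≡ 341.
69 = 64 + 4 + 1, so 973^69 ≡ 341·341·973 ≡ 463 (mod 1105).
x_0 = 973^69 mod 1105 = 463.
x_0 is neither 1 nor 1104, so continue squaring.
x_1 = 463^2 mod 1105 = 1104.
x_1 ≡ −1, so 973 is not a witness.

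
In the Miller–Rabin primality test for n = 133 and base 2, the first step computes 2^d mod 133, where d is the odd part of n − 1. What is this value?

50

n − 1 = 132 = 2^2 · 33, so s = 2 and d = 33.
2^33 mod 133 = 50.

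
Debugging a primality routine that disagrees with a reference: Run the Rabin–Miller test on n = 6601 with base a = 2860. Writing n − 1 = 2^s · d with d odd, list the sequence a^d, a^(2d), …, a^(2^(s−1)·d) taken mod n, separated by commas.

4509, 1, 1

n − 1 = 6600 = 2^3 · 825, so s = 3 and d = 825.
x_0 = 2860^825 mod 6601 = 4509.
x_1 = 4509^2 mod 6601 = 1.
x_2 = 1^2 mod 6601 = 1.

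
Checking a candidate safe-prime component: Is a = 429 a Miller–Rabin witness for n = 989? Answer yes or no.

yes

n − 1 = 988 = 2^2 · 247, so s = 2 and d = 247.
x_0 = 429^247 mod 989 = 214.
x_0 is neither 1 nor 988, so continue squaring.
x_1 = 214^2 mod 989 = 302.
Reached i = s−1 = 1 without hitting −1: 429 is a Miller–Rabin witness and 989 is composite.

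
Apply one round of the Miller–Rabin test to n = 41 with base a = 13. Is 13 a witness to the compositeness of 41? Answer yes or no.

no

n − 1 = 40 = 2^3 · 5, so s = 3 and d = 5.
x_0 = 13^5 mod 41 = 38.
x_0 is neither 1 nor 40, so continue squaring.
x_1 = 38^2 mod 41 = 9.
x_2 = 9^2 mod 41 = 40.
x_2 ≡ −1, so 13 is not a witness.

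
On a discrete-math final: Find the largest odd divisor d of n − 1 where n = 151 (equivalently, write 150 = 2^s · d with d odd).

75

Halving: 150 → 75; 75 is odd.
So 150 = 2^1 · 75.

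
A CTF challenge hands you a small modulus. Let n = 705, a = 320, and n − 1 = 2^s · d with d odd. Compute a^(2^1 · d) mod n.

115

n − 1 = 704 = 2^6 · 11, so s = 6 and d = 11.
x_0 = 320^11 mod 705 = 125.
x_1 = 125^2 mod 705 = 115.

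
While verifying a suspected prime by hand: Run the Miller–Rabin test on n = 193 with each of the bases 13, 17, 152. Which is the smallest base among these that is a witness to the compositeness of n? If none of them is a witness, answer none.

n − 1 = 192 = 2^6 · 3, so s = 6 and d = 3.
Base 13: x_0 = 13^3 mod 193 = 74. x_0 is neither 1 nor 192, so continue squaring. x_1 = 74^2 mod 193 = 72. x_2 = 72^2 mod 193 = 166. x_3 = 166^2 mod 193 = 150. x_4 = 150^2 mod 193 = 112. x_5 = 112^2 mod 193 = 192. x_5 ≡ −1, so 13 is not a witness.
Base 17: x_0 = 17^3 mod 193 = 88. x_0 is neither 1 nor 192, so continue squaring. x_1 = 88^2 mod 193 = 24. x_2 = 24^2 mod 193 = 190. x_3 = 190^2 mod 193 = 9. x_4 = 9^2 mod 193 = 81. x_5 = 81^2 mod 193 = 192. x_5 ≡ −1, so 17 is not a witness.
Base 152: x_0 = 152^3 mod 193 = 173. x_0 is neither 1 nor 192, so continue squaring. x_1 = 173^2 mod 193 = 14. x_2 = 14^2 mod 193 = 3. x_3 = 3^2 mod 193 = 9. x_4 = 9^2 mod 193 = 81. x_5 = 81^2 mod 193 = 192. x_5 ≡ −1, so 152 is not a witness.
No listed base is a witness for 193.

none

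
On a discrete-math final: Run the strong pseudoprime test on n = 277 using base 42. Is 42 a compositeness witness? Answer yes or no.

n − 1 = 276 = 2^2 · 69, so s = 2 and d = 69.
x_0 = 42^69 mod 277 = 217.
x_0 is neither 1 nor 276, so continue squaring.
x_1 = 217^2 mod 277 = 276.
x_1 ≡ −1, so 42 is not a witness.

no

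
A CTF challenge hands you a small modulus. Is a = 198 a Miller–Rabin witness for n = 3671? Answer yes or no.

no

n − 1 = 3670 = 2^1 · 1835, so s = 1 and d = 1835.
x_0 = 198^1835 mod 3671 = 1.
x_0 = 1, so 198 is not a witness.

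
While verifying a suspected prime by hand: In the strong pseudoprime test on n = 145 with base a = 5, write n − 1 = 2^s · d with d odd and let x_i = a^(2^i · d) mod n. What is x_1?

n − 1 = 144 = 2^4 · 9, so s = 4 and d = 9.
x_0 = 5^9 mod 145 = 120.
x_1 = 120^2 mod 145 = 45.

45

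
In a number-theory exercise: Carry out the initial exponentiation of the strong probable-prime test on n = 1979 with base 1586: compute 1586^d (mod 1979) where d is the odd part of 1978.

n − 1 = 1978 = 2^1 · 989, so s = 1 and d = 989.
1586^989 mod 1979 = 1978.

1978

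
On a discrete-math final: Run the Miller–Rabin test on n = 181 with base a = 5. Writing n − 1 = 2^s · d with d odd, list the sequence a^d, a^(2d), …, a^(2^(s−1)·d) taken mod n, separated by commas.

1, 1

n − 1 = 180 = 2^2 · 45, so s = 2 and d = 45.
x_0 = 5^45 mod 181 = 1.
x_1 = 1^2 mod 181 = 1.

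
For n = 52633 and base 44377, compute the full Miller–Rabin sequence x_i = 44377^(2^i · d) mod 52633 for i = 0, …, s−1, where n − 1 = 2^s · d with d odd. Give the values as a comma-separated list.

n − 1 = 52632 = 2^3 · 6579, so s = 3 and d = 6579.
x_0 = 44377^6579 mod 52633 = 42435.
x_1 = 42435^2 mod 52633 = 49029.
x_2 = 49029^2 mod 52633 = 41098.

42435, 49029, 41098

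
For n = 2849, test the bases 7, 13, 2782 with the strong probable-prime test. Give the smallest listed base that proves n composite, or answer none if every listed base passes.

7

n − 1 = 2848 = 2^5 · 89, so s = 5 and d = 89.
Base 7: x_0 = 7^89 mod 2849 = 756. x_0 is neither 1 nor 2848, so continue squaring. x_1 = 756^2 mod 2849 = 1736. x_2 = 1736^2 mod 2849 = 2303. x_3 = 2303^2 mod 2849 = 1820. x_4 = 1820^2 mod 2849 = 1862. Reached i = s−1 = 4 without hitting −1: 7 is a Miller–Rabin witness and 2849 is composite.
Base 13: x_0 = 13^89 mod 2849 = 1238. x_0 is neither 1 nor 2848, so continue squaring. x_1 = 1238^2 mod 2849 = 2731. x_2 = 2731^2 mod 2849 = 2528. x_3 = 2528^2 mod 2849 = 477. x_4 = 477^2 mod 2849 = 2458. Reached i = s−1 = 4 without hitting −1: 13 is a Miller–Rabin witness and 2849 is composite.
Base 2782: x_0 = 2782^89 mod 2849 = 978. x_0 is neither 1 nor 2848, so continue squaring. x_1 = 978^2 mod 2849 = 2069. x_2 = 2069^2 mod 2849 = 1563. x_3 = 1563^2 mod 2849 = 1376. x_4 = 1376^2 mod 2849 = 1640. Reached i = s−1 = 4 without hitting −1: 2782 is a Miller–Rabin witness and 2849 is composite.
The smallest witness among the given bases is 7.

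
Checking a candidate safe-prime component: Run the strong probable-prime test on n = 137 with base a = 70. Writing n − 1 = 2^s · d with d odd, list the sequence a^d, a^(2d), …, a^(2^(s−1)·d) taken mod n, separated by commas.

41, 37, 136

n − 1 = 136 = 2^3 · 17, so s = 3 and d = 17.
x_0 = 70^17 mod 137 = 41.
x_1 = 41^2 mod 137 = 37.
x_2 = 37^2 mod 137 = 136.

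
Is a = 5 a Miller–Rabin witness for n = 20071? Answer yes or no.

n − 1 = 20070 = 2^1 · 10035, so s = 1 and d = 10035.
Repeated squaring mod 20071: 5^1 ≡ 5, 5^2 ≡ 25, 5^4 ≡ 625, 5^8 ≡ 9276, 5^16 ≡ 19870, 5^32 ≡ 259, 5^64 ≡ 6868, 5^128 ≡ 2574, 5^256 ≡ 2046, 5^512 ≡ 11348, 5^1024 ≡ 1568, 5^2048 ≡ 9962, 5^4096 ≡ 10420, 5^8192 ≡ 12361.
10035 = 8192 + 1024 + 512 + 256 + 32 + 16 + 2 + 1, so 5^10035 ≡ 12361·1568·11348·2046·259·19870·25·5 ≡ 1 (mod 20071).
x_0 = 5^10035 mod 20071 = 1.
x_0 = 1, so 5 is not a witness.

no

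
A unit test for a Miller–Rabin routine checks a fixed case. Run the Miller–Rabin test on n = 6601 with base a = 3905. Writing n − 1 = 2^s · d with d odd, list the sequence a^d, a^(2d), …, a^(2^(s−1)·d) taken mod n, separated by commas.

n − 1 = 6600 = 2^3 · 825, so s = 3 and d = 825.
x_0 = 3905^825 mod 6601 = 944.
x_1 = 944^2 mod 6601 = 1.
x_2 = 1^2 mod 6601 = 1.

944, 1, 1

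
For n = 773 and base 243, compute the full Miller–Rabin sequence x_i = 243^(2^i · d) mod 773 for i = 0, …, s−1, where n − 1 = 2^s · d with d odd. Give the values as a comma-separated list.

n − 1 = 772 = 2^2 · 193, so s = 2 and d = 193.
x_0 = 243^193 mod 773 = 317.
x_1 = 317^2 mod 773 = 772.

317, 772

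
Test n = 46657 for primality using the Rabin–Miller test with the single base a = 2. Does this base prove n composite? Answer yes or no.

yes

n − 1 = 46656 = 2^6 · 729, so s = 6 and d = 729.
x_0 = 2^729 mod 46657 = 512.
x_0 is neither 1 nor 46656, so continue squaring.
x_1 = 512^2 mod 46657 = 28859.
x_2 = 28859^2 mod 46657 = 14431.
x_3 = 14431^2 mod 46657 = 23570.
x_4 = 23570^2 mod 46657 = 1.
x_4 = 1 but x_3 ≠ ±1, a nontrivial square root of 1 — 2 is a witness and 46657 is composite.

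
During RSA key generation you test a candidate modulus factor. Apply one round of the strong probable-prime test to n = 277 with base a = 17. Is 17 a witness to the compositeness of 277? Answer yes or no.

n − 1 = 276 = 2^2 · 69, so s = 2 and d = 69.
x_0 = 17^69 mod 277 = 60.
x_0 is neither 1 nor 276, so continue squaring.
x_1 = 60^2 mod 277 = 276.
x_1 ≡ −1, so 17 is not a witness.

no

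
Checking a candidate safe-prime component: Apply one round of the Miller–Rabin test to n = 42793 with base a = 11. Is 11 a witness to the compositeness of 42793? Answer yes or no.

no

n − 1 = 42792 = 2^3 · 5349, so s = 3 and d = 5349.
x_0 = 11^5349 mod 42793 = 1114.
x_0 is neither 1 nor 42792, so continue squaring.
x_1 = 1114^2 mod 42793 = 42792.
x_1 ≡ −1, so 11 is not a witness.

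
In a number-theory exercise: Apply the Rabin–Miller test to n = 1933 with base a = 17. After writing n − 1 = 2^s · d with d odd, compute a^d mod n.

1335

n − 1 = 1932 = 2^2 · 483, so s = 2 and d = 483.
Repeated squaring mod 1933: 17^1 ≡ 17, 17^2 ≡ 289, 17^4 ≡ 402, 17^8 ≡ 1165, 17^16 ≡ 259, 17^32 ≡ 1359, 17^64 ≡ 866, 17^128 ≡ 1885, 17^256 ≡ 371.
483 = 256 + 128 + 64 + 32 + 2 + 1, so 17^483 ≡ 371·1885·866·1359·289·17 ≡ 1335 (mod 1933).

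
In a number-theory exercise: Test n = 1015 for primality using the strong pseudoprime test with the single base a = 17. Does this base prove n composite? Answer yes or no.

yes

n − 1 = 1014 = 2^1 · 507, so s = 1 and d = 507.
x_0 = 17^507 mod 1015 = 853.
x_0 ∉ {1, 1014} and s = 1, so 17 is a Miller–Rabin witness and 1015 is composite.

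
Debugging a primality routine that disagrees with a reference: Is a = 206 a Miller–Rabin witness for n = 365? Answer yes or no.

yes

n − 1 = 364 = 2^2 · 91, so s = 2 and d = 91.
x_0 = 206^91 mod 365 = 351.
x_0 is neither 1 nor 364, so continue squaring.
x_1 = 351^2 mod 365 = 196.
Reached i = s−1 = 1 without hitting −1: 206 is a Miller–Rabin witness and 365 is composite.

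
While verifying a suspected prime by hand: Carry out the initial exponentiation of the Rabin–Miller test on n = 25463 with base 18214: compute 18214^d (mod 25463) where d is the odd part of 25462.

1

n − 1 = 25462 = 2^1 · 12731, so s = 1 and d = 12731.
Repeated squaring mod 25463: 18214^1 ≡ 18214, 18214^2 ≡ 17832, 18214^4 ≡ 23743, 18214^8 ≡ 4692, 18214^16 ≡ 14832, 18214^32 ≡ 13367, 18214^64 ≡ 2818, 18214^128 ≡ 22131, 18214^256 ≡ 356, 18214^512 ≡ 24884, 18214^1024 ≡ 4222, 18214^2048 ≡ 1184, 18214^4096 ≡ 1391, 18214^8192 ≡ 25156.
12731 = 8192 + 4096 + 256 + 128 + 32 + 16 + 8 + 2 + 1, so 18214^12731 ≡ 25156·1391·356·22131·13367·14832·4692·17832·18214 ≡ 1 (mod 25463).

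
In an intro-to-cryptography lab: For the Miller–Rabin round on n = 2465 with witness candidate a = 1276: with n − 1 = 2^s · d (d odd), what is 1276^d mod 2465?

1276

n − 1 = 2464 = 2^5 · 77, so s = 5 and d = 77.
1276^77 mod 2465 = 1276.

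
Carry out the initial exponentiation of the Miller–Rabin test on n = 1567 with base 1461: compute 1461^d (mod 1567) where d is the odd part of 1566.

1

n − 1 = 1566 = 2^1 · 783, so s = 1 and d = 783.
Repeated squaring mod 1567: 1461^1 ≡ 1461, 1461^2 ≡ 267, 1461^4 ≡ 774, 1461^8 ≡ 482, 1461^16 ≡ 408, 1461^32 ≡ 362, 1461^64 ≡ 983, 1461^128 ≡ 1017, 1461^256 ≡ 69, 1461^512 ≡ 60.
783 = 512 + 256 + 8 + 4 + 2 + 1, so 1461^783 ≡ 60·69·482·774·267·1461 ≡ 1 (mod 1567).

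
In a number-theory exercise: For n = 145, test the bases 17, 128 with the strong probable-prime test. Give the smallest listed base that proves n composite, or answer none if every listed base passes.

n − 1 = 144 = 2^4 · 9, so s = 4 and d = 9.
Base 17: x_0 = 17^9 mod 145 = 17. x_0 is neither 1 nor 144, so continue squaring. x_1 = 17^2 mod 145 = 144. x_1 ≡ −1, so 17 is not a witness.
Base 128: x_0 = 128^9 mod 145 = 128. x_0 is neither 1 nor 144, so continue squaring. x_1 = 128^2 mod 145 = 144. x_1 ≡ −1, so 128 is not a witness.
No listed base is a witness for 145.

none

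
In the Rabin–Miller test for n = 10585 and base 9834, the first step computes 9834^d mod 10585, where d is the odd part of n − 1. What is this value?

n − 1 = 10584 = 2^3 · 1323, so s = 3 and d = 1323.
By repeated squaring, 9834^1323 ≡ 2419 (mod 10585).

2419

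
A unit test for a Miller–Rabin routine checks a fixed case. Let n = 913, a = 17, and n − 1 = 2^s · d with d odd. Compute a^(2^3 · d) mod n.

n − 1 = 912 = 2^4 · 57, so s = 4 and d = 57.
x_0 = 17^57 mod 913 = 712.
x_1 = 712^2 mod 913 = 229.
x_2 = 229^2 mod 913 = 400.
x_3 = 400^2 mod 913 = 225.

225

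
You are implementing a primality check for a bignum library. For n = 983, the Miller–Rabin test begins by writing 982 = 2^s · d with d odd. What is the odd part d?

Halving: 982 → 491; 491 is odd.
So 982 = 2^1 · 491.

491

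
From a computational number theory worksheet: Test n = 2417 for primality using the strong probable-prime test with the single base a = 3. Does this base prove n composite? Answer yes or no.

no

n − 1 = 2416 = 2^4 · 151, so s = 4 and d = 151.
Repeated squaring mod 2417: 3^1 ≡ 3, 3^2 ≡ 9, 3^4 ≡ 81, 3^8 ≡ 1727, 3^16 ≡ 2368, 3^32 ≡ 2401, 3^64 ≡ 256, 3^128 ≡ 277.
151 = 128 + 16 + 4 + 2 + 1, so 3^151 ≡ 277·2368·81·9·3 ≡ 1443 (mod 2417).
x_0 = 3^151 mod 2417 = 1443.
x_0 is neither 1 nor 2416, so continue squaring.
x_1 = 1443^2 mod 2417 = 1212.
x_2 = 1212^2 mod 2417 = 1825.
x_3 = 1825^2 mod 2417 = 2416.
x_3 ≡ −1, so 3 is not a witness.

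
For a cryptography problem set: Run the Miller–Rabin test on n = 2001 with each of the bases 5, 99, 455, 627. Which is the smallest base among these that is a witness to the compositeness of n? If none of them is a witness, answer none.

5

n − 1 = 2000 = 2^4 · 125, so s = 4 and d = 125.
Base 5: x_0 = 5^125 mod 2001 = 1514. x_0 is neither 1 nor 2000, so continue squaring. x_1 = 1514^2 mod 2001 = 1051. x_2 = 1051^2 mod 2001 = 49. x_3 = 49^2 mod 2001 = 400. Reached i = s−1 = 3 without hitting −1: 5 is a Miller–Rabin witness and 2001 is composite.
Base 99: x_0 = 99^125 mod 2001 = 1578. x_0 is neither 1 nor 2000, so continue squaring. x_1 = 1578^2 mod 2001 = 840. x_2 = 840^2 mod 2001 = 1248. x_3 = 1248^2 mod 2001 = 726. Reached i = s−1 = 3 without hitting −1: 99 is a Miller–Rabin witness and 2001 is composite.
Base 455: x_0 = 455^125 mod 2001 = 1292. x_0 is neither 1 nor 2000, so continue squaring. x_1 = 1292^2 mod 2001 = 430. x_2 = 430^2 mod 2001 = 808. x_3 = 808^2 mod 2001 = 538. Reached i = s−1 = 3 without hitting −1: 455 is a Miller–Rabin witness and 2001 is composite.
Base 627: x_0 = 627^125 mod 2001 = 675. x_0 is neither 1 nor 2000, so continue squaring. x_1 = 675^2 mod 2001 = 1398. x_2 = 1398^2 mod 2001 = 1428. x_3 = 1428^2 mod 2001 = 165. Reached i = s−1 = 3 without hitting −1: 627 is a Miller–Rabin witness and 2001 is composite.
The smallest witness among the given bases is 5.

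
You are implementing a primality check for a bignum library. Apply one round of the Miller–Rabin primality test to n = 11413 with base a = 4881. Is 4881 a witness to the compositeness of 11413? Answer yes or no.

yes

n − 1 = 11412 = 2^2 · 2853, so s = 2 and d = 2853.
x_0 = 4881^2853 mod 11413 = 5637.
x_0 is neither 1 nor 11412, so continue squaring.
x_1 = 5637^2 mod 11413 = 1977.
Reached i = s−1 = 1 without hitting −1: 4881 is a Miller–Rabin witness and 11413 is composite.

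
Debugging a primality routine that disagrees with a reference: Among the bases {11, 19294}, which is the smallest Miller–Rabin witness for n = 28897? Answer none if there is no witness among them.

n − 1 = 28896 = 2^5 · 903, so s = 5 and d = 903.
Base 11: x_0 = 11^903 mod 28897 = 8657. x_0 is neither 1 nor 28896, so continue squaring. x_1 = 8657^2 mod 28897 = 13728. x_2 = 13728^2 mod 28897 = 20647. x_3 = 20647^2 mod 28897 = 10065. x_4 = 10065^2 mod 28897 = 20240. Reached i = s−1 = 4 without hitting −1: 11 is a Miller–Rabin witness and 28897 is composite.
Base 19294: x_0 = 19294^903 mod 28897 = 10241. x_0 is neither 1 nor 28896, so continue squaring. x_1 = 10241^2 mod 28897 = 10868. x_2 = 10868^2 mod 28897 = 11385. x_3 = 11385^2 mod 28897 = 15180. x_4 = 15180^2 mod 28897 = 7722. Reached i = s−1 = 4 without hitting −1: 19294 is a Miller–Rabin witness and 28897 is composite.
The smallest witness among the given bases is 11.

11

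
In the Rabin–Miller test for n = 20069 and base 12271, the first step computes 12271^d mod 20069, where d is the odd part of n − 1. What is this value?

8148

n − 1 = 20068 = 2^2 · 5017, so s = 2 and d = 5017.
Repeated squaring mod 20069: 12271^1 ≡ 12271, 12271^2 ≡ 19803, 12271^4 ≡ 10549, 12271^8 ≡ 18865, 12271^16 ≡ 4648, 12271^32 ≡ 9660, 12271^64 ≡ 14819, 12271^128 ≡ 7763, 12271^256 ≡ 17031, 12271^512 ≡ 17773, 12271^1024 ≡ 13538, 12271^2048 ≡ 7336, 12271^4096 ≡ 11907.
5017 = 4096 + 512 + 256 + 128 + 16 + 8 + 1, so 12271^5017 ≡ 11907·17773·17031·7763·4648·18865·12271 ≡ 8148 (mod 20069).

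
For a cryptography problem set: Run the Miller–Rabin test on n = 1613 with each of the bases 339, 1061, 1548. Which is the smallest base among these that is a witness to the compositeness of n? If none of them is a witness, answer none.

n − 1 = 1612 = 2^2 · 403, so s = 2 and d = 403.
Base 339: x_0 = 339^403 mod 1613 = 127. x_0 is neither 1 nor 1612, so continue squaring. x_1 = 127^2 mod 1613 = 1612. x_1 ≡ −1, so 339 is not a witness.
Base 1061: x_0 = 1061^403 mod 1613 = 1. x_0 = 1, so 1061 is not a witness.
Base 1548: x_0 = 1548^403 mod 1613 = 127. x_0 is neither 1 nor 1612, so continue squaring. x_1 = 127^2 mod 1613 = 1612. x_1 ≡ −1, so 1548 is not a witness.
No listed base is a witness for 1613.

none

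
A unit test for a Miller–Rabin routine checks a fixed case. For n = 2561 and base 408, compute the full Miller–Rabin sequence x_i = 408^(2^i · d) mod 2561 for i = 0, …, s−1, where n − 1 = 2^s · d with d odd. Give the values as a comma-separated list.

408, 2560, 1, 1, 1, 1, 1, 1, 1

n − 1 = 2560 = 2^9 · 5, so s = 9 and d = 5.
x_0 = 408^5 mod 2561 = 408.
x_1 = 408^2 mod 2561 = 2560.
x_2 = 2560^2 mod 2561 = 1.
x_3 = 1^2 mod 2561 = 1.
x_4 = 1^2 mod 2561 = 1.
x_5 = 1^2 mod 2561 = 1.
x_6 = 1^2 mod 2561 = 1.
x_7 = 1^2 mod 2561 = 1.
x_8 = 1^2 mod 2561 = 1.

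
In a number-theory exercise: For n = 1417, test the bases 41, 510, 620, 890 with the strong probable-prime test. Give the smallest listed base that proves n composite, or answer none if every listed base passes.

n − 1 = 1416 = 2^3 · 177, so s = 3 and d = 177.
Base 41: x_0 = 41^177 mod 1417 = 512. x_0 is neither 1 nor 1416, so continue squaring. x_1 = 512^2 mod 1417 = 1416. x_1 ≡ −1, so 41 is not a witness.
Base 510: x_0 = 510^177 mod 1417 = 638. x_0 is neither 1 nor 1416, so continue squaring. x_1 = 638^2 mod 1417 = 365. x_2 = 365^2 mod 1417 = 27. Reached i = s−1 = 2 without hitting −1: 510 is a Miller–Rabin witness and 1417 is composite.
Base 620: x_0 = 620^177 mod 1417 = 1262. x_0 is neither 1 nor 1416, so continue squaring. x_1 = 1262^2 mod 1417 = 1353. x_2 = 1353^2 mod 1417 = 1262. Reached i = s−1 = 2 without hitting −1: 620 is a Miller–Rabin witness and 1417 is composite.
Base 890: x_0 = 890^177 mod 1417 = 889. x_0 is neither 1 nor 1416, so continue squaring. x_1 = 889^2 mod 1417 = 1052. x_2 = 1052^2 mod 1417 = 27. Reached i = s−1 = 2 without hitting −1: 890 is a Miller–Rabin witness and 1417 is composite.
The smallest witness among the given bases is 510.

510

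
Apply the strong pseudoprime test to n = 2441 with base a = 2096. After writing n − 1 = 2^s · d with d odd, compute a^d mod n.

2156

n − 1 = 2440 = 2^3 · 305, so s = 3 and d = 305.
Repeated squaring mod 2441: 2096^1 ≡ 2096, 2096^2 ≡ 1857, 2096^4 ≡ 1757, 2096^8 ≡ 1625, 2096^16 ≡ 1904, 2096^32 ≡ 331, 2096^64 ≡ 2157, 2096^128 ≡ 103, 2096^256 ≡ 845.
305 = 256 + 32 + 16 + 1, so 2096^305 ≡ 845·331·1904·2096 ≡ 2156 (mod 2441).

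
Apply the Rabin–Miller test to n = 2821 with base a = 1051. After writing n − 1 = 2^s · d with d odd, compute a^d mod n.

n − 1 = 2820 = 2^2 · 705, so s = 2 and d = 705.
Repeated squaring mod 2821: 1051^1 ≡ 1051, 1051^2 ≡ 1590, 1051^4 ≡ 484, 1051^8 ≡ 113, 1051^16 ≡ 1485, 1051^32 ≡ 2024, 1051^64 ≡ 484, 1051^128 ≡ 113, 1051^256 ≡ 1485, 1051^512 ≡ 2024.
705 = 512 + 128 + 64 + 1, so 1051^705 ≡ 2024·113·484·1051 ≡ 1737 (mod 2821).

1737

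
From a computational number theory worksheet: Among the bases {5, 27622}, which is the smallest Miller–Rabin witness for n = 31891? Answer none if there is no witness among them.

n − 1 = 31890 = 2^1 · 15945, so s = 1 and d = 15945.
Base 5: x_0 = 5^15945 mod 31891 = 1. x_0 = 1, so 5 is not a witness.
Base 27622: x_0 = 27622^15945 mod 31891 = 31890. x_0 = 31890 ≡ −1, so 27622 is not a witness.
No listed base is a witness for 31891.

none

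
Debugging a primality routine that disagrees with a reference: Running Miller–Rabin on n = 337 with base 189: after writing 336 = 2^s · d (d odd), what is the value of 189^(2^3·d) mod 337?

1

n − 1 = 336 = 2^4 · 21, so s = 4 and d = 21.
x_0 = 189^21 mod 337 = 189.
x_1 = 189^2 mod 337 = 336.
x_2 = 336^2 mod 337 = 1.
x_3 = 1^2 mod 337 = 1.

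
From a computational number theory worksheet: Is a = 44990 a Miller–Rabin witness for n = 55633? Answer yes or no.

n − 1 = 55632 = 2^4 · 3477, so s = 4 and d = 3477.
Repeated squaring mod 55633: 44990^1 ≡ 44990, 44990^2 ≡ 4661, 44990^4 ≡ 28051, 44990^8 ≡ 41082, 44990^16 ≡ 48036, 44990^32 ≡ 22988, 44990^64 ≡ 45910, 44990^128 ≡ 16262, 44990^256 ≡ 28995, 44990^512 ≡ 39762, 44990^1024 ≡ 38050, 44990^2048 ≡ 9308.
3477 = 2048 + 1024 + 256 + 128 + 16 + 4 + 1, so 44990^3477 ≡ 9308·38050·28995·16262·48036·28051·44990 ≡ 55632 (mod 55633).
x_0 = 44990^3477 mod 55633 = 55632.
x_0 = 55632 ≡ −1, so 44990 is not a witness.

no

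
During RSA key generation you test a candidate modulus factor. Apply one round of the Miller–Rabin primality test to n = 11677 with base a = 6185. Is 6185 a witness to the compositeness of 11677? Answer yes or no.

no

n − 1 = 11676 = 2^2 · 2919, so s = 2 and d = 2919.
x_0 = 6185^2919 mod 11677 = 1.
x_0 = 1, so 6185 is not a witness.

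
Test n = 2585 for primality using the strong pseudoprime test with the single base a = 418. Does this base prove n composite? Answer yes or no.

yes

n − 1 = 2584 = 2^3 · 323, so s = 3 and d = 323.
x_0 = 418^323 mod 2585 = 1452.
x_0 is neither 1 nor 2584, so continue squaring.
x_1 = 1452^2 mod 2585 = 1529.
x_2 = 1529^2 mod 2585 = 1001.
Reached i = s−1 = 2 without hitting −1: 418 is a Miller–Rabin witness and 2585 is composite.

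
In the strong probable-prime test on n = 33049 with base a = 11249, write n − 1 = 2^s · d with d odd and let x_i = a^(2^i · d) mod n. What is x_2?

n − 1 = 33048 = 2^3 · 4131, so s = 3 and d = 4131.
x_0 = 11249^4131 mod 33049 = 4758.
x_1 = 4758^2 mod 33049 = 33048.
x_2 = 33048^2 mod 33049 = 1.

1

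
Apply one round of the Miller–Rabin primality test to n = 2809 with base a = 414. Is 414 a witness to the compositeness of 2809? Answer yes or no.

yes

n − 1 = 2808 = 2^3 · 351, so s = 3 and d = 351.
Repeated squaring mod 2809: 414^1 ≡ 414, 414^2 ≡ 47, 414^4 ≡ 2209, 414^8 ≡ 448, 414^16 ≡ 1265, 414^32 ≡ 1904, 414^64 ≡ 1606, 414^128 ≡ 574, 414^256 ≡ 823.
351 = 256 + 64 + 16 + 8 + 4 + 2 + 1, so 414^351 ≡ 823·1606·1265·448·2209·47·414 ≡ 476 (mod 2809).
x_0 = 414^351 mod 2809 = 476.
x_0 is neither 1 nor 2808, so continue squaring.
x_1 = 476^2 mod 2809 = 1856.
x_2 = 1856^2 mod 2809 = 902.
Reached i = s−1 = 2 without hitting −1: 414 is a Miller–Rabin witness and 2809 is composite.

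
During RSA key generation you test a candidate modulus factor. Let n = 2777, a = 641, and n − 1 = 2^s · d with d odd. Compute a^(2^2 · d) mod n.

n − 1 = 2776 = 2^3 · 347, so s = 3 and d = 347.
Repeated squaring mod 2777: 641^1 ≡ 641, 641^2 ≡ 2662, 641^4 ≡ 2117, 641^8 ≡ 2388, 641^16 ≡ 1363, 641^32 ≡ 2733, 641^64 ≡ 1936, 641^128 ≡ 1923, 641^256 ≡ 1742.
347 = 256 + 64 + 16 + 8 + 2 + 1, so 641^347 ≡ 1742·1936·1363·2388·2662·641 ≡ 905 (mod 2777).
x_0 = 905.
x_1 = 905^2 mod 2777 = 2587.
x_2 = 2587^2 mod 2777 = 2776.

2776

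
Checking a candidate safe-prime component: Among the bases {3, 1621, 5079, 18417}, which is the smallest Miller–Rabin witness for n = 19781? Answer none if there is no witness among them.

n − 1 = 19780 = 2^2 · 4945, so s = 2 and d = 4945.
Base 3: x_0 = 3^4945 mod 19781 = 5221. x_0 is neither 1 nor 19780, so continue squaring. x_1 = 5221^2 mod 19781 = 623. Reached i = s−1 = 1 without hitting −1: 3 is a Miller–Rabin witness and 19781 is composite.
Base 1621: x_0 = 1621^4945 mod 19781 = 13311. x_0 is neither 1 nor 19780, so continue squaring. x_1 = 13311^2 mod 19781 = 4304. Reached i = s−1 = 1 without hitting −1: 1621 is a Miller–Rabin witness and 19781 is composite.
Base 5079: x_0 = 5079^4945 mod 19781 = 9277. x_0 is neither 1 nor 19780, so continue squaring. x_1 = 9277^2 mod 19781 = 15379. Reached i = s−1 = 1 without hitting −1: 5079 is a Miller–Rabin witness and 19781 is composite.
Base 18417: x_0 = 18417^4945 mod 19781 = 325. x_0 is neither 1 nor 19780, so continue squaring. x_1 = 325^2 mod 19781 = 6720. Reached i = s−1 = 1 without hitting −1: 18417 is a Miller–Rabin witness and 19781 is composite.
The smallest witness among the given bases is 3.

3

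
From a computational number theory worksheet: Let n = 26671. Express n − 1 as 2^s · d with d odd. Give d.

Halving: 26670 → 13335; 13335 is odd.
So 26670 = 2^1 · 13335.

13335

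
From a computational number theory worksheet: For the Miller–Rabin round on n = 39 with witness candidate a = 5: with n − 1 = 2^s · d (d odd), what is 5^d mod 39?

8

n − 1 = 38 = 2^1 · 19, so s = 1 and d = 19.
5^19 mod 39 = 8.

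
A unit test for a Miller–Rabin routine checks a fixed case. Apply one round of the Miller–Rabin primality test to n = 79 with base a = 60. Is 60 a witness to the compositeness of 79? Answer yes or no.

n − 1 = 78 = 2^1 · 39, so s = 1 and d = 39.
x_0 = 60^39 mod 79 = 78.
x_0 = 78 ≡ −1, so 60 is not a witness.

no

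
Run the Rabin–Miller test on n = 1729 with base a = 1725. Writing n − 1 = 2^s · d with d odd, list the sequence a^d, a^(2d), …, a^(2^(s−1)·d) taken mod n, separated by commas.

664, 1, 1, 1, 1, 1

n − 1 = 1728 = 2^6 · 27, so s = 6 and d = 27.
x_0 = 1725^27 mod 1729 = 664.
x_1 = 664^2 mod 1729 = 1.
x_2 = 1^2 mod 1729 = 1.
x_3 = 1^2 mod 1729 = 1.
x_4 = 1^2 mod 1729 = 1.
x_5 = 1^2 mod 1729 = 1.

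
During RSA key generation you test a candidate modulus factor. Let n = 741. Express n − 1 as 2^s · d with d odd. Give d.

Halving: 740 → 370 → 185; 185 is odd.
So 740 = 2^2 · 185.

185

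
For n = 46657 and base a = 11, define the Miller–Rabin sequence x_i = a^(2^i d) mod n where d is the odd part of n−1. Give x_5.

n − 1 = 46656 = 2^6 · 729, so s = 6 and d = 729.
x_0 = 11^729 mod 46657 = 42882.
x_1 = 42882^2 mod 46657 = 20240.
x_2 = 20240^2 mod 46657 = 9140.
x_3 = 9140^2 mod 46657 = 23570.
x_4 = 23570^2 mod 46657 = 1.
x_5 = 1^2 mod 46657 = 1.

1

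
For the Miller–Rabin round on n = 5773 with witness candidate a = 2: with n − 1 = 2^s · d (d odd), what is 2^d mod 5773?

4167

n − 1 = 5772 = 2^2 · 1443, so s = 2 and d = 1443.
2^1443 mod 5773 = 4167.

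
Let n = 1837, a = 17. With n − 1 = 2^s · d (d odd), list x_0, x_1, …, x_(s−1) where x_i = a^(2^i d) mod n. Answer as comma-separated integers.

1157, 1313

n − 1 = 1836 = 2^2 · 459, so s = 2 and d = 459.
x_0 = 17^459 mod 1837 = 1157.
x_1 = 1157^2 mod 1837 = 1313.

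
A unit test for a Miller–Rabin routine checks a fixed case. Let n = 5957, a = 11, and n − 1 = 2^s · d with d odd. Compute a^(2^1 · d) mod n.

2193

n − 1 = 5956 = 2^2 · 1489, so s = 2 and d = 1489.
x_0 = 11^1489 mod 5957 = 4932.
x_1 = 4932^2 mod 5957 = 2193.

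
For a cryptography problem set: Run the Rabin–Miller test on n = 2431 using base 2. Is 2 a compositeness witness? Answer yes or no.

yes

n − 1 = 2430 = 2^1 · 1215, so s = 1 and d = 1215.
Repeated squaring mod 2431: 2^1 ≡ 2, 2^2 ≡ 4, 2^4 ≡ 16, 2^8 ≡ 256, 2^16 ≡ 2330, 2^32 ≡ 477, 2^64 ≡ 1446, 2^128 ≡ 256, 2^256 ≡ 2330, 2^512 ≡ 477, 2^1024 ≡ 1446.
1215 = 1024 + 128 + 32 + 16 + 8 + 4 + 2 + 1, so 2^1215 ≡ 1446·256·477·2330·256·16·4·2 ≡ 1165 (mod 2431).
x_0 = 2^1215 mod 2431 = 1165.
x_0 ∉ {1, 2430} and s = 1, so 2 is a Miller–Rabin witness and 2431 is composite.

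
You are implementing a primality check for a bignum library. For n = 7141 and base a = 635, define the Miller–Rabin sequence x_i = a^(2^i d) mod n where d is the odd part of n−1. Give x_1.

2922

n − 1 = 7140 = 2^2 · 1785, so s = 2 and d = 1785.
By repeated squaring, 635^1785 ≡ 2744 (mod 7141).
x_0 = 2744.
x_1 = 2744^2 mod 7141 = 2922.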